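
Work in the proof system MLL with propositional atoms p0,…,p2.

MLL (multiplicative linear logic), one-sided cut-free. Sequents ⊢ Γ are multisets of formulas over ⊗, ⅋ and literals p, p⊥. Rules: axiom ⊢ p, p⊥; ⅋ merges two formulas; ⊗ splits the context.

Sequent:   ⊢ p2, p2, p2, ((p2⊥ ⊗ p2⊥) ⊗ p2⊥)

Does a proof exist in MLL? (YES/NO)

Derivation (root first):
[⊗]  ⊢ p2, p2, p2, ((p2⊥ ⊗ p2⊥) ⊗ p2⊥)
  [⊗]  ⊢ p2, p2, (p2⊥ ⊗ p2⊥)
    [Ax]  ⊢ p2, p2⊥
    [Ax]  ⊢ p2, p2⊥
  [Ax]  ⊢ p2, p2⊥

Result: YES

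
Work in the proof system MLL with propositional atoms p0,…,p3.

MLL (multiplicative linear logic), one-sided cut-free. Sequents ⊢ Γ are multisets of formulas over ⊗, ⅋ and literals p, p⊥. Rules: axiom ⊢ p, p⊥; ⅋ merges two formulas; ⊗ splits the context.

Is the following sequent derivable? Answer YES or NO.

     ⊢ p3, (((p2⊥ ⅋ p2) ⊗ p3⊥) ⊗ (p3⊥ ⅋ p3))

Proof tree:
[⊗]  ⊢ p3, (((p2⊥ ⅋ p2) ⊗ p3⊥) ⊗ (p3⊥ ⅋ p3))
  [⊗]  ⊢ p3, ((p2⊥ ⅋ p2) ⊗ p3⊥)
    [⅋]  ⊢ (p2⊥ ⅋ p2)
      [Ax]  ⊢ p2, p2⊥
    [Ax]  ⊢ p3, p3⊥
  [⅋]  ⊢ (p3⊥ ⅋ p3)
    [Ax]  ⊢ p3, p3⊥

Result: YES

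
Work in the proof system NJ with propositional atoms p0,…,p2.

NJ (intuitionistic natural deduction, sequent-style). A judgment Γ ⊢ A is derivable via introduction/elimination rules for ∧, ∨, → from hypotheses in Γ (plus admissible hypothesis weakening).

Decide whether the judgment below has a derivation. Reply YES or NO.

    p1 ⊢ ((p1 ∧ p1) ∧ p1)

Derivation trace:
[∧I] p1 ⊢ ((p1 ∧ p1) ∧ p1)
  [∧I] p1 ⊢ (p1 ∧ p1)
    [Ax] p1 ⊢ p1
    [Ax] p1 ⊢ p1
  [Ax] p1 ⊢ p1

Result: YES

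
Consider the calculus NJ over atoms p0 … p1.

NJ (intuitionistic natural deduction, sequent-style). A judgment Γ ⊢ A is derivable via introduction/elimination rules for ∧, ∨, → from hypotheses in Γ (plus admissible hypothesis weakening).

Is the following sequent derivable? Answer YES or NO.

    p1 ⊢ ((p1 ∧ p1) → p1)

Proof tree:
[→I] p1 ⊢ ((p1 ∧ p1) → p1)
  [Wk] p1, (p1 ∧ p1) ⊢ p1
    [Ax] p1 ⊢ p1

Result: YES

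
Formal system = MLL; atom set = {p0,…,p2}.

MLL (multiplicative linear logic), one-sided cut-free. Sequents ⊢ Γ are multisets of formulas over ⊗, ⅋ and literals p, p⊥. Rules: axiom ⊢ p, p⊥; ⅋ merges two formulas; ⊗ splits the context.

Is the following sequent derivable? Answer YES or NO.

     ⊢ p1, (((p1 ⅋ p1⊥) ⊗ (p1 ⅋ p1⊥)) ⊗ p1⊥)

Derivation trace:
[⊗]  ⊢ p1, (((p1 ⅋ p1⊥) ⊗ (p1 ⅋ p1⊥)) ⊗ p1⊥)
  [⊗]  ⊢ ((p1 ⅋ p1⊥) ⊗ (p1 ⅋ p1⊥))
    [⅋]  ⊢ (p1 ⅋ p1⊥)
      [Ax]  ⊢ p1, p1⊥
    [⅋]  ⊢ (p1 ⅋ p1⊥)
      [Ax]  ⊢ p1, p1⊥
  [Ax]  ⊢ p1, p1⊥

Result: YES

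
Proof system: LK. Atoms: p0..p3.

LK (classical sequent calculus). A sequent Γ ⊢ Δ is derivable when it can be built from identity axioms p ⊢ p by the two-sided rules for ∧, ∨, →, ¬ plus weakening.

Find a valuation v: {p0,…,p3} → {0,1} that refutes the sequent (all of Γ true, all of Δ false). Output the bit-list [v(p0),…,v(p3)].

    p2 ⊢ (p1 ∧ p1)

Enumerate valuations to refute Γ ⊢ Δ:
  v=0000: Γ:[p2=F] Δ:[(p1 ∧ p1)=F] refutes=False
  v=0001: Γ:[p2=F] Δ:[(p1 ∧ p1)=F] refutes=False
  v=0010: Γ:[p2=T] Δ:[(p1 ∧ p1)=F] refutes=True  ← countermodel

Result: [0, 0, 1, 0]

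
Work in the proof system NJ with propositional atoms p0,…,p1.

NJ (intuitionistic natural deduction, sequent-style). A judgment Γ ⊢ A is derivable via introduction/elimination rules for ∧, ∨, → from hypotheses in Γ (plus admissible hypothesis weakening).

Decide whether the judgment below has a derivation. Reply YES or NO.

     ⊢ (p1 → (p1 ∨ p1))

Derivation (root first):
[→I]  ⊢ (p1 → (p1 ∨ p1))
  [∨I₂] p1 ⊢ (p1 ∨ p1)
    [Ax] p1 ⊢ p1

Result: YES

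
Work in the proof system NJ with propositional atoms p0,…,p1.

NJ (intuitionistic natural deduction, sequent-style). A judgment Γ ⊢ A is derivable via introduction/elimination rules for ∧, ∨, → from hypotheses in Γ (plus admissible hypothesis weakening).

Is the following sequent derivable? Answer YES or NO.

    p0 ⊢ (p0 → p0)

Proof tree:
[→I] p0 ⊢ (p0 → p0)
  [Wk] p0, p0 ⊢ p0
    [Ax] p0 ⊢ p0

Result: YES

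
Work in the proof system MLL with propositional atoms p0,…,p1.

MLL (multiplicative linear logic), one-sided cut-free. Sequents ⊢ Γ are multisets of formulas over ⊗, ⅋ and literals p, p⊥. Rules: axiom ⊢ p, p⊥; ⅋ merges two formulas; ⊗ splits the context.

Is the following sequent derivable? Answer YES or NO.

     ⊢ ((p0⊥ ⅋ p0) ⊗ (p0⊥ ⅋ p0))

Proof tree:
[⊗]  ⊢ ((p0⊥ ⅋ p0) ⊗ (p0⊥ ⅋ p0))
  [⅋]  ⊢ (p0⊥ ⅋ p0)
    [Ax]  ⊢ p0, p0⊥
  [⅋]  ⊢ (p0⊥ ⅋ p0)
    [Ax]  ⊢ p0, p0⊥

Result: YES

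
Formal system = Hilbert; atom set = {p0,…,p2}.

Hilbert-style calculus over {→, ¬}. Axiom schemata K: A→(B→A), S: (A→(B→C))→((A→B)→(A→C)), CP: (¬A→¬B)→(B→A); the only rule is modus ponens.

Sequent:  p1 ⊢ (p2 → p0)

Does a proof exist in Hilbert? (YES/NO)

Enumerate valuations to refute Γ ⊢ Δ:
  v=000: Γ:[p1=F] Δ:[(p2 → p0)=T] refutes=False
  v=001: Γ:[p1=F] Δ:[(p2 → p0)=F] refutes=False
  v=010: Γ:[p1=T] Δ:[(p2 → p0)=T] refutes=False
  v=011: Γ:[p1=T] Δ:[(p2 → p0)=F] refutes=True  ← countermodel

Result: NO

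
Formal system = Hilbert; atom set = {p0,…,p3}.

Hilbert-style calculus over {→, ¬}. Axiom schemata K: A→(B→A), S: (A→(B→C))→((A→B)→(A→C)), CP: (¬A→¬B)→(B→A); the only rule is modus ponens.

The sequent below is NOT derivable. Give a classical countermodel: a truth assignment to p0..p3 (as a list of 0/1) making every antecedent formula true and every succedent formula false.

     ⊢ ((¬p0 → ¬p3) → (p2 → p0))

Enumerate valuations to refute Γ ⊢ Δ:
  v=0000: Γ:[] Δ:[((¬p0 → ¬p3) → (p2 → p0))=T] refutes=False
  v=0001: Γ:[] Δ:[((¬p0 → ¬p3) → (p2 → p0))=T] refutes=False
  v=0010: Γ:[] Δ:[((¬p0 → ¬p3) → (p2 → p0))=F] refutes=True  ← countermodel

Result: [0, 0, 1, 0]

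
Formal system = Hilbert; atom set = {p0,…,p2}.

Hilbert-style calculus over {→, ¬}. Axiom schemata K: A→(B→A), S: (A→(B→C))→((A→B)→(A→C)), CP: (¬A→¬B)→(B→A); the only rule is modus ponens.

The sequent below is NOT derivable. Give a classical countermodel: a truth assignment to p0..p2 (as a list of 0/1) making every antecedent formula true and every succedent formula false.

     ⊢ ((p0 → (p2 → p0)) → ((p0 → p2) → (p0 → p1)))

Search for a countermodel by truth-table:
  v=000: Γ:[] Δ:[((p0 → (p2 → p0)) → ((p0 → p2) → (p0 → p1)))=T] refutes=False
  v=001: Γ:[] Δ:[((p0 → (p2 → p0)) → ((p0 → p2) → (p0 → p1)))=T] refutes=False
  v=010: Γ:[] Δ:[((p0 → (p2 → p0)) → ((p0 → p2) → (p0 → p1)))=T] refutes=False
  v=011: Γ:[] Δ:[((p0 → (p2 → p0)) → ((p0 → p2) → (p0 → p1)))=T] refutes=False
  v=100: Γ:[] Δ:[((p0 → (p2 → p0)) → ((p0 → p2) → (p0 → p1)))=T] refutes=False
  v=101: Γ:[] Δ:[((p0 → (p2 → p0)) → ((p0 → p2) → (p0 → p1)))=F] refutes=True  ← countermodel

Result: [1, 0, 1]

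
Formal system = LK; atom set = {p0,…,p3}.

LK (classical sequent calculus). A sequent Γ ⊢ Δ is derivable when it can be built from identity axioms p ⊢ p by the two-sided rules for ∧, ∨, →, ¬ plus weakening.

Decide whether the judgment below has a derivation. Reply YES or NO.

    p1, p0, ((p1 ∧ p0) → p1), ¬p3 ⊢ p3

Truth-table refutation:
  v=0000: Γ:[p1=F, p0=F, ((p1 ∧ p0) → p1)=T, ¬p3=T] Δ:[p3=F] refutes=False
  v=0001: Γ:[p1=F, p0=F, ((p1 ∧ p0) → p1)=T, ¬p3=F] Δ:[p3=T] refutes=False
  v=0010: Γ:[p1=F, p0=F, ((p1 ∧ p0) → p1)=T, ¬p3=T] Δ:[p3=F] refutes=False
  v=0011: Γ:[p1=F, p0=F, ((p1 ∧ p0) → p1)=T, ¬p3=F] Δ:[p3=T] refutes=False
  v=0100: Γ:[p1=T, p0=F, ((p1 ∧ p0) → p1)=T, ¬p3=T] Δ:[p3=F] refutes=False
  v=0101: Γ:[p1=T, p0=F, ((p1 ∧ p0) → p1)=T, ¬p3=F] Δ:[p3=T] refutes=False
  v=0110: Γ:[p1=T, p0=F, ((p1 ∧ p0) → p1)=T, ¬p3=T] Δ:[p3=F] refutes=False
  v=0111: Γ:[p1=T, p0=F, ((p1 ∧ p0) → p1)=T, ¬p3=F] Δ:[p3=T] refutes=False
  v=1000: Γ:[p1=F, p0=T, ((p1 ∧ p0) → p1)=T, ¬p3=T] Δ:[p3=F] refutes=False
  v=1001: Γ:[p1=F, p0=T, ((p1 ∧ p0) → p1)=T, ¬p3=F] Δ:[p3=T] refutes=False
  v=1010: Γ:[p1=F, p0=T, ((p1 ∧ p0) → p1)=T, ¬p3=T] Δ:[p3=F] refutes=False
  v=1011: Γ:[p1=F, p0=T, ((p1 ∧ p0) → p1)=T, ¬p3=F] Δ:[p3=T] refutes=False
  v=1100: Γ:[p1=T, p0=T, ((p1 ∧ p0) → p1)=T, ¬p3=T] Δ:[p3=F] refutes=True  ← countermodel

Result: NO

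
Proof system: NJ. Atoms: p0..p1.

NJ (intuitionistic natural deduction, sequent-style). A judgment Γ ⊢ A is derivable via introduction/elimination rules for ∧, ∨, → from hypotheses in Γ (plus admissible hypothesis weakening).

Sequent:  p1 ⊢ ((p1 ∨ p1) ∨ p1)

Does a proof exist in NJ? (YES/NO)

Derivation (root first):
[∨I₁] p1 ⊢ ((p1 ∨ p1) ∨ p1)
  [∨I₁] p1 ⊢ (p1 ∨ p1)
    [Ax] p1 ⊢ p1

Result: YES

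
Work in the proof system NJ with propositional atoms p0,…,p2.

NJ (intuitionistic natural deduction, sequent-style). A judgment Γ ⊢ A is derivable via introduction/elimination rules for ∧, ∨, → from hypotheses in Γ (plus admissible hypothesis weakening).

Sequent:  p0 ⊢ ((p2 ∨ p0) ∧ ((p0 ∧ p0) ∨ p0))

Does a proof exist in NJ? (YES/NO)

Derivation (root first):
[∧I] p0 ⊢ ((p2 ∨ p0) ∧ ((p0 ∧ p0) ∨ p0))
  [∨I₂] p0 ⊢ (p2 ∨ p0)
    [Ax] p0 ⊢ p0
  [∨I₁] p0 ⊢ ((p0 ∧ p0) ∨ p0)
    [∧I] p0 ⊢ (p0 ∧ p0)
      [Ax] p0 ⊢ p0
      [Ax] p0 ⊢ p0

Result: YES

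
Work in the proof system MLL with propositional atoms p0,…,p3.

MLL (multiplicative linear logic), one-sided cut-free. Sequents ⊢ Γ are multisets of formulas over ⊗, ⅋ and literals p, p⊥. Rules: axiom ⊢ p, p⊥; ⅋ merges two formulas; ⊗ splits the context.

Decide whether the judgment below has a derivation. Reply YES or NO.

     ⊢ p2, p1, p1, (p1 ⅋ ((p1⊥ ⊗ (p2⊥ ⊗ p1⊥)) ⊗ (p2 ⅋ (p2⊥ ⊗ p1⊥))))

Proof tree:
[⅋]  ⊢ p2, p1, p1, (p1 ⅋ ((p1⊥ ⊗ (p2⊥ ⊗ p1⊥)) ⊗ (p2 ⅋ (p2⊥ ⊗ p1⊥))))
  [⊗]  ⊢ p1, p2, p1, p1, ((p1⊥ ⊗ (p2⊥ ⊗ p1⊥)) ⊗ (p2 ⅋ (p2⊥ ⊗ p1⊥)))
    [⊗]  ⊢ p1, p2, p1, (p1⊥ ⊗ (p2⊥ ⊗ p1⊥))
      [Ax]  ⊢ p1, p1⊥
      [⊗]  ⊢ p2, p1, (p2⊥ ⊗ p1⊥)
        [Ax]  ⊢ p2, p2⊥
        [Ax]  ⊢ p1, p1⊥
    [⅋]  ⊢ p1, (p2 ⅋ (p2⊥ ⊗ p1⊥))
      [⊗]  ⊢ p2, p1, (p2⊥ ⊗ p1⊥)
        [Ax]  ⊢ p2, p2⊥
        [Ax]  ⊢ p1, p1⊥

Result: YES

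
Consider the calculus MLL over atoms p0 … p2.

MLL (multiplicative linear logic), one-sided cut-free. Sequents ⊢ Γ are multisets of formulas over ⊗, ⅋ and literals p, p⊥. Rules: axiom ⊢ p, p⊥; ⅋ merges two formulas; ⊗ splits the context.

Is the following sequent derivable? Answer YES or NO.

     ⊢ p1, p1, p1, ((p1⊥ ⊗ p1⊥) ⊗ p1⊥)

Derivation (root first):
[⊗]  ⊢ p1, p1, p1, ((p1⊥ ⊗ p1⊥) ⊗ p1⊥)
  [⊗]  ⊢ p1, p1, (p1⊥ ⊗ p1⊥)
    [Ax]  ⊢ p1, p1⊥
    [Ax]  ⊢ p1, p1⊥
  [Ax]  ⊢ p1, p1⊥

Result: YES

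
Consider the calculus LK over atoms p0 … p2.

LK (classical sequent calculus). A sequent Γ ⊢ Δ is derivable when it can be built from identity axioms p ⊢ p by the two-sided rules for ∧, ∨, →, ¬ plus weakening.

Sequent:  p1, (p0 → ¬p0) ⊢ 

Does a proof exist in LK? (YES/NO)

Enumerate valuations to refute Γ ⊢ Δ:
  v=000: Γ:[p1=F, (p0 → ¬p0)=T] Δ:[] refutes=False
  v=001: Γ:[p1=F, (p0 → ¬p0)=T] Δ:[] refutes=False
  v=010: Γ:[p1=T, (p0 → ¬p0)=T] Δ:[] refutes=True  ← countermodel

Result: NO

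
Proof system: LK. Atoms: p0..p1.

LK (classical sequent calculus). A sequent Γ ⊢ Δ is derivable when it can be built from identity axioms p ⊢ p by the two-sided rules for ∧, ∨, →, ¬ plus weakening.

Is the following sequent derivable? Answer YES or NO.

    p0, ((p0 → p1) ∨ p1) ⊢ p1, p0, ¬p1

Derivation trace:
[¬R] p0, ((p0 → p1) ∨ p1) ⊢ p1, p0, ¬p1
  [∨L] p1, p0, ((p0 → p1) ∨ p1) ⊢ p1, p0
    [→L] p1, p0, (p0 → p1) ⊢ p1
      [WL] p0, p1 ⊢ p0
        [Ax] p0 ⊢ p0
      [Ax] p1 ⊢ p1
    [WL] p0, p1 ⊢ p0
      [Ax] p0 ⊢ p0

Result: YES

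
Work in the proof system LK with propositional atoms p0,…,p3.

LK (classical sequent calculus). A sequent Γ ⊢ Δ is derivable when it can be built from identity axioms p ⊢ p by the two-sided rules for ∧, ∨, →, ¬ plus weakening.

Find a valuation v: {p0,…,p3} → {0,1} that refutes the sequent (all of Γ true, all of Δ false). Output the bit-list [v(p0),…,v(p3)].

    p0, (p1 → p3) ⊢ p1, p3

Search for a countermodel by truth-table:
  v=0000: Γ:[p0=F, (p1 → p3)=T] Δ:[p1=F, p3=F] refutes=False
  v=0001: Γ:[p0=F, (p1 → p3)=T] Δ:[p1=F, p3=T] refutes=False
  v=0010: Γ:[p0=F, (p1 → p3)=T] Δ:[p1=F, p3=F] refutes=False
  v=0011: Γ:[p0=F, (p1 → p3)=T] Δ:[p1=F, p3=T] refutes=False
  v=0100: Γ:[p0=F, (p1 → p3)=F] Δ:[p1=T, p3=F] refutes=False
  v=0101: Γ:[p0=F, (p1 → p3)=T] Δ:[p1=T, p3=T] refutes=False
  v=0110: Γ:[p0=F, (p1 → p3)=F] Δ:[p1=T, p3=F] refutes=False
  v=0111: Γ:[p0=F, (p1 → p3)=T] Δ:[p1=T, p3=T] refutes=False
  v=1000: Γ:[p0=T, (p1 → p3)=T] Δ:[p1=F, p3=F] refutes=True  ← countermodel

Result: [1, 0, 0, 0]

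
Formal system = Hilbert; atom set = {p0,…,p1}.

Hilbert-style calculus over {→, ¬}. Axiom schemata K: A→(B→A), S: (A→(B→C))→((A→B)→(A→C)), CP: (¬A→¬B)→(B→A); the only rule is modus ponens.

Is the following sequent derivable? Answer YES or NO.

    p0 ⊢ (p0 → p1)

Enumerate valuations to refute Γ ⊢ Δ:
  v=00: Γ:[p0=F] Δ:[(p0 → p1)=T] refutes=False
  v=01: Γ:[p0=F] Δ:[(p0 → p1)=T] refutes=False
  v=10: Γ:[p0=T] Δ:[(p0 → p1)=F] refutes=True  ← countermodel

Result: NO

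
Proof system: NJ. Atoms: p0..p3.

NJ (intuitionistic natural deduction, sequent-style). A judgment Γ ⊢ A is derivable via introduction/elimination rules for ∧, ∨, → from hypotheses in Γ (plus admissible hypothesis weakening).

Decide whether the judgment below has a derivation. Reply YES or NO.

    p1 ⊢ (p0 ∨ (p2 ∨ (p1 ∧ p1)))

Derivation (root first):
[∨I₂] p1 ⊢ (p0 ∨ (p2 ∨ (p1 ∧ p1)))
  [∨I₂] p1 ⊢ (p2 ∨ (p1 ∧ p1))
    [∧I] p1 ⊢ (p1 ∧ p1)
      [Ax] p1 ⊢ p1
      [Ax] p1 ⊢ p1

Result: YES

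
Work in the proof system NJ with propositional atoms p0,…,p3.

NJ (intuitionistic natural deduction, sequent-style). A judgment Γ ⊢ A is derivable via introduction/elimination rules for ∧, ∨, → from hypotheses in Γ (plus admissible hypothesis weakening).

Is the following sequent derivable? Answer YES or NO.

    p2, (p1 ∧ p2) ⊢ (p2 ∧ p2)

Derivation (root first):
[Wk] p2, (p1 ∧ p2) ⊢ (p2 ∧ p2)
  [∧I] p2 ⊢ (p2 ∧ p2)
    [Ax] p2 ⊢ p2
    [Ax] p2 ⊢ p2

Result: YES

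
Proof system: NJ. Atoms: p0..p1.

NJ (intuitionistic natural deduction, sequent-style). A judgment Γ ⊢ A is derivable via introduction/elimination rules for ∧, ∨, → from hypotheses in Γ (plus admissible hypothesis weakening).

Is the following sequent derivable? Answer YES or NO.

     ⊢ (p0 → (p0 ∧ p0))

Derivation trace:
[→I]  ⊢ (p0 → (p0 ∧ p0))
  [∧I] p0 ⊢ (p0 ∧ p0)
    [Ax] p0 ⊢ p0
    [Ax] p0 ⊢ p0

Result: YES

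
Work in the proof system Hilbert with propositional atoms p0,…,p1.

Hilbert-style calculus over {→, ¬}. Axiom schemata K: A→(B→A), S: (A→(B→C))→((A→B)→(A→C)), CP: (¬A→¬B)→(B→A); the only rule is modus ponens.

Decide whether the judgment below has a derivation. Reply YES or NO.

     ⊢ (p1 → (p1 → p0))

Search for a countermodel by truth-table:
  v=00: Γ:[] Δ:[(p1 → (p1 → p0))=T] refutes=False
  v=01: Γ:[] Δ:[(p1 → (p1 → p0))=F] refutes=True  ← countermodel

Result: NO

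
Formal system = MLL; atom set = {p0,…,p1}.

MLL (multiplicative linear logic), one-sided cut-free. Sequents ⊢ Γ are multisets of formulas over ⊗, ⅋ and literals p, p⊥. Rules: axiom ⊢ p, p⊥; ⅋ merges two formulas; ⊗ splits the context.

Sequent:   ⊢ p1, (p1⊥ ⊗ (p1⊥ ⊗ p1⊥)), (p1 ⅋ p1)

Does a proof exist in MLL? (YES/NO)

Derivation trace:
[⅋]  ⊢ p1, (p1⊥ ⊗ (p1⊥ ⊗ p1⊥)), (p1 ⅋ p1)
  [⊗]  ⊢ p1, p1, p1, (p1⊥ ⊗ (p1⊥ ⊗ p1⊥))
    [Ax]  ⊢ p1, p1⊥
    [⊗]  ⊢ p1, p1, (p1⊥ ⊗ p1⊥)
      [Ax]  ⊢ p1, p1⊥
      [Ax]  ⊢ p1, p1⊥

Result: YES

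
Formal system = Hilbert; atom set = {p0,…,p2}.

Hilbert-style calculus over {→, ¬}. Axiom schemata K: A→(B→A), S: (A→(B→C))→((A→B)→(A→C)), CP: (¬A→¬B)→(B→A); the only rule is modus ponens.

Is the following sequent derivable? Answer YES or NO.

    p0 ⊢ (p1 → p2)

Truth-table refutation:
  v=000: Γ:[p0=F] Δ:[(p1 → p2)=T] refutes=False
  v=001: Γ:[p0=F] Δ:[(p1 → p2)=T] refutes=False
  v=010: Γ:[p0=F] Δ:[(p1 → p2)=F] refutes=False
  v=011: Γ:[p0=F] Δ:[(p1 → p2)=T] refutes=False
  v=100: Γ:[p0=T] Δ:[(p1 → p2)=T] refutes=False
  v=101: Γ:[p0=T] Δ:[(p1 → p2)=T] refutes=False
  v=110: Γ:[p0=T] Δ:[(p1 → p2)=F] refutes=True  ← countermodel

Result: NO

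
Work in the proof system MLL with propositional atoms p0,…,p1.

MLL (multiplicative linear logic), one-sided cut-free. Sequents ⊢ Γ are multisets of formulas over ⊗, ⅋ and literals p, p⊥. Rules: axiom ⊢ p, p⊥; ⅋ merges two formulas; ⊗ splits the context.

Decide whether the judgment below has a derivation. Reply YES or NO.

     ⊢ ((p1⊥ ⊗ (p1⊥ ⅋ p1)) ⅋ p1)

Derivation (root first):
[⅋]  ⊢ ((p1⊥ ⊗ (p1⊥ ⅋ p1)) ⅋ p1)
  [⊗]  ⊢ p1, (p1⊥ ⊗ (p1⊥ ⅋ p1))
    [Ax]  ⊢ p1, p1⊥
    [⅋]  ⊢ (p1⊥ ⅋ p1)
      [Ax]  ⊢ p1, p1⊥

Result: YES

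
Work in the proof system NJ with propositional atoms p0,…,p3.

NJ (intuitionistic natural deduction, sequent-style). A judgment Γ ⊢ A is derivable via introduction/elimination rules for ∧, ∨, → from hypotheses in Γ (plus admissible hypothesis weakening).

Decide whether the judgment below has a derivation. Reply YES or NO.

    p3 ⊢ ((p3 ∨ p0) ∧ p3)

Derivation trace:
[∧I] p3 ⊢ ((p3 ∨ p0) ∧ p3)
  [∨I₁] p3 ⊢ (p3 ∨ p0)
    [Ax] p3 ⊢ p3
  [Ax] p3 ⊢ p3

Result: YES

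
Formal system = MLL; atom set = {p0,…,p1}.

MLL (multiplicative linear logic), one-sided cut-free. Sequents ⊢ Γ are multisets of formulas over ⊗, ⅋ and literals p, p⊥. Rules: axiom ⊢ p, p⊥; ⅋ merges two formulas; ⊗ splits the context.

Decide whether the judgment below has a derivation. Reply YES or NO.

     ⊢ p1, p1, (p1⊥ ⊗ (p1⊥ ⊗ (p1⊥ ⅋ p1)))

Derivation trace:
[⊗]  ⊢ p1, p1, (p1⊥ ⊗ (p1⊥ ⊗ (p1⊥ ⅋ p1)))
  [Ax]  ⊢ p1, p1⊥
  [⊗]  ⊢ p1, (p1⊥ ⊗ (p1⊥ ⅋ p1))
    [Ax]  ⊢ p1, p1⊥
    [⅋]  ⊢ (p1⊥ ⅋ p1)
      [Ax]  ⊢ p1, p1⊥

Result: YES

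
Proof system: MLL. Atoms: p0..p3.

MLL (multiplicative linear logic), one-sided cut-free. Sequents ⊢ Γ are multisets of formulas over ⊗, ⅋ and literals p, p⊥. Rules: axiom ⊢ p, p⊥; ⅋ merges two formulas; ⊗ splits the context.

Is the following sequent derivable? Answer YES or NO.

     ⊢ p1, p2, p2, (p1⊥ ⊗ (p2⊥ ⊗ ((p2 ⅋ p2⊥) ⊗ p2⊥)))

Derivation trace:
[⊗]  ⊢ p1, p2, p2, (p1⊥ ⊗ (p2⊥ ⊗ ((p2 ⅋ p2⊥) ⊗ p2⊥)))
  [Ax]  ⊢ p1, p1⊥
  [⊗]  ⊢ p2, p2, (p2⊥ ⊗ ((p2 ⅋ p2⊥) ⊗ p2⊥))
    [Ax]  ⊢ p2, p2⊥
    [⊗]  ⊢ p2, ((p2 ⅋ p2⊥) ⊗ p2⊥)
      [⅋]  ⊢ (p2 ⅋ p2⊥)
        [Ax]  ⊢ p2, p2⊥
      [Ax]  ⊢ p2, p2⊥

Result: YES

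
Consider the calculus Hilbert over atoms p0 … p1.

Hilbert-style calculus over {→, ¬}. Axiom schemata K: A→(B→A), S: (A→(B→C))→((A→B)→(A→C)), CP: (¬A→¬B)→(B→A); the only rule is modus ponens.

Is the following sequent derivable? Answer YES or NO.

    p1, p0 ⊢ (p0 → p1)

Proof tree:
[MP] p1, p0 ⊢ (p0 → p1)
  [K]  ⊢ (p1 → (p0 → p1))
  [MP] p1, p0 ⊢ p1
    [MP] p1 ⊢ (p0 → p1)
      [K]  ⊢ (p1 → (p0 → p1))
      [Hyp] p1 ⊢ p1
    [Hyp] p0 ⊢ p0

Result: YES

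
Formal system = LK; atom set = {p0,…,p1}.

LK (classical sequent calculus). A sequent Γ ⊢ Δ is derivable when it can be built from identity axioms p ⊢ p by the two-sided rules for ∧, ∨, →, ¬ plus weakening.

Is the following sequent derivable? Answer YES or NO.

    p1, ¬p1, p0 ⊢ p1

Derivation trace:
[WL] p1, ¬p1, p0 ⊢ p1
  [WR] p1, ¬p1 ⊢ p1
    [¬L] p1, ¬p1 ⊢ 
      [Ax] p1 ⊢ p1

Result: YES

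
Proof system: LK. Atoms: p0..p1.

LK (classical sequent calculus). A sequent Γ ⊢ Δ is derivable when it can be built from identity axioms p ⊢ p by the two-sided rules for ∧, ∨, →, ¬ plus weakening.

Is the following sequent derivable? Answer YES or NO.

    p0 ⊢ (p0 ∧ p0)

Derivation trace:
[∧R] p0 ⊢ (p0 ∧ p0)
  [WL] p0, p0 ⊢ p0
    [Ax] p0 ⊢ p0
  [Ax] p0 ⊢ p0

Result: YES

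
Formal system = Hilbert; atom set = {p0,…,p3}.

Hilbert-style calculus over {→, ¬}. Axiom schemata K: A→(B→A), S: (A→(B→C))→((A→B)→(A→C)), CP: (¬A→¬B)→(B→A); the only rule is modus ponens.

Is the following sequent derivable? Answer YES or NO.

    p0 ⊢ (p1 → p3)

Search for a countermodel by truth-table:
  v=0000: Γ:[p0=F] Δ:[(p1 → p3)=T] refutes=False
  v=0001: Γ:[p0=F] Δ:[(p1 → p3)=T] refutes=False
  v=0010: Γ:[p0=F] Δ:[(p1 → p3)=T] refutes=False
  v=0011: Γ:[p0=F] Δ:[(p1 → p3)=T] refutes=False
  v=0100: Γ:[p0=F] Δ:[(p1 → p3)=F] refutes=False
  v=0101: Γ:[p0=F] Δ:[(p1 → p3)=T] refutes=False
  v=0110: Γ:[p0=F] Δ:[(p1 → p3)=F] refutes=False
  v=0111: Γ:[p0=F] Δ:[(p1 → p3)=T] refutes=False
  v=1000: Γ:[p0=T] Δ:[(p1 → p3)=T] refutes=False
  v=1001: Γ:[p0=T] Δ:[(p1 → p3)=T] refutes=False
  v=1010: Γ:[p0=T] Δ:[(p1 → p3)=T] refutes=False
  v=1011: Γ:[p0=T] Δ:[(p1 → p3)=T] refutes=False
  v=1100: Γ:[p0=T] Δ:[(p1 → p3)=F] refutes=True  ← countermodel

Result: NO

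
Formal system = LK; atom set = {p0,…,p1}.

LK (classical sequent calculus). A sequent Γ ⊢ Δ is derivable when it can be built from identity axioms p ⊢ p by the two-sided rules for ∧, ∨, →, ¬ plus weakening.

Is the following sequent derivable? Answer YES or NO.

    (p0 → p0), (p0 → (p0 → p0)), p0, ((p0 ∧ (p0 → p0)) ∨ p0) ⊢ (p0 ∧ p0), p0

Derivation (root first):
[∨L] (p0 → p0), (p0 → (p0 → p0)), p0, ((p0 ∧ (p0 → p0)) ∨ p0) ⊢ (p0 ∧ p0), p0
  [∧L] p0, (p0 ∧ (p0 → p0)) ⊢ p0
    [WL] p0, (p0 → p0), p0 ⊢ p0
      [→L] p0, (p0 → p0) ⊢ p0
        [Ax] p0 ⊢ p0
        [Ax] p0 ⊢ p0
  [∧R] (p0 → p0), (p0 → (p0 → p0)), p0 ⊢ (p0 ∧ p0)
    [→L] p0, (p0 → p0) ⊢ p0
      [Ax] p0 ⊢ p0
      [Ax] p0 ⊢ p0
    [→L] p0, (p0 → (p0 → p0)) ⊢ p0
      [Ax] p0 ⊢ p0
      [→L] p0, (p0 → p0) ⊢ p0
        [Ax] p0 ⊢ p0
        [Ax] p0 ⊢ p0

Result: YES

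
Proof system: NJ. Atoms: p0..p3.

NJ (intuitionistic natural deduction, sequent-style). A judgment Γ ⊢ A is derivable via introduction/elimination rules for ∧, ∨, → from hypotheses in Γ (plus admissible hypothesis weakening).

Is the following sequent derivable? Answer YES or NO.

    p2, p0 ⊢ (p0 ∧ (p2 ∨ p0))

Proof tree:
[∧I] p2, p0 ⊢ (p0 ∧ (p2 ∨ p0))
  [Ax] p0 ⊢ p0
  [∨I₁] p2 ⊢ (p2 ∨ p0)
    [Ax] p2 ⊢ p2

Result: YES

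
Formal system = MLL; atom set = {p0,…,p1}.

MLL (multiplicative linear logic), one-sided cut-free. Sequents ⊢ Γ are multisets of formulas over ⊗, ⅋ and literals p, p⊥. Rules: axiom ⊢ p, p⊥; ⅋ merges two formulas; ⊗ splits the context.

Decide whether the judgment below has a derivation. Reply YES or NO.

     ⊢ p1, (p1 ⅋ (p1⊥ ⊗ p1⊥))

Derivation trace:
[⅋]  ⊢ p1, (p1 ⅋ (p1⊥ ⊗ p1⊥))
  [⊗]  ⊢ p1, p1, (p1⊥ ⊗ p1⊥)
    [Ax]  ⊢ p1, p1⊥
    [Ax]  ⊢ p1, p1⊥

Result: YES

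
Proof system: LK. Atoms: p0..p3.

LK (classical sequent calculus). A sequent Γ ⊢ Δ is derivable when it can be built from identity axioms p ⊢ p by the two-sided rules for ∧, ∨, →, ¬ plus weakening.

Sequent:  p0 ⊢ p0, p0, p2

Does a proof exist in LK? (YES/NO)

Derivation trace:
[WR] p0 ⊢ p0, p0, p2
  [WR] p0 ⊢ p0, p0
    [Ax] p0 ⊢ p0

Result: YES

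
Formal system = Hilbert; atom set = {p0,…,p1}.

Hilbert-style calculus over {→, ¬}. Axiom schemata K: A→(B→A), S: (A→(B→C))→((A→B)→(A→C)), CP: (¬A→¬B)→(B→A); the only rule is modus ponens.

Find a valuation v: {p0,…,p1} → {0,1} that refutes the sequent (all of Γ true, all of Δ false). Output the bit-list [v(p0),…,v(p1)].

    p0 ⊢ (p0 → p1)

Truth-table refutation:
  v=00: Γ:[p0=F] Δ:[(p0 → p1)=T] refutes=False
  v=01: Γ:[p0=F] Δ:[(p0 → p1)=T] refutes=False
  v=10: Γ:[p0=T] Δ:[(p0 → p1)=F] refutes=True  ← countermodel

Result: [1, 0]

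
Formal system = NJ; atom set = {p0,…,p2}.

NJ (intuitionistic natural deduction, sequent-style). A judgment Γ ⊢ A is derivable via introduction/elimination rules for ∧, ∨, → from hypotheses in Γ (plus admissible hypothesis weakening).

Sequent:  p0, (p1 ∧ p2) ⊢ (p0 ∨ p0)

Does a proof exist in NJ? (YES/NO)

Derivation trace:
[∨I₁] p0, (p1 ∧ p2) ⊢ (p0 ∨ p0)
  [Wk] p0, (p1 ∧ p2) ⊢ p0
    [Ax] p0 ⊢ p0

Result: YES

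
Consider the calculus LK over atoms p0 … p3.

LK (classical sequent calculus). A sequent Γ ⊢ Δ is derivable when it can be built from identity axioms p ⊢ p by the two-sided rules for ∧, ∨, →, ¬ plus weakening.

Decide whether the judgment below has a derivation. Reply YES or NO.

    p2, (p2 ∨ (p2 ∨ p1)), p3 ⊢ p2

Derivation trace:
[WL] p2, (p2 ∨ (p2 ∨ p1)), p3 ⊢ p2
  [∨L] p2, (p2 ∨ (p2 ∨ p1)) ⊢ p2
    [Ax] p2 ⊢ p2
    [∨L] p2, (p2 ∨ p1) ⊢ p2
      [Ax] p2 ⊢ p2
      [WL] p2, p1 ⊢ p2
        [Ax] p2 ⊢ p2

Result: YES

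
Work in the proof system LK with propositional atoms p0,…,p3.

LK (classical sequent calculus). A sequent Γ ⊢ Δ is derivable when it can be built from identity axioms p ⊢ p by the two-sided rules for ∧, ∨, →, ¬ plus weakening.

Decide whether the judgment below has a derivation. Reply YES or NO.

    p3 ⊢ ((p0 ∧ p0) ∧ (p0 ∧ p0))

Enumerate valuations to refute Γ ⊢ Δ:
  v=0000: Γ:[p3=F] Δ:[((p0 ∧ p0) ∧ (p0 ∧ p0))=F] refutes=False
  v=0001: Γ:[p3=T] Δ:[((p0 ∧ p0) ∧ (p0 ∧ p0))=F] refutes=True  ← countermodel

Result: NO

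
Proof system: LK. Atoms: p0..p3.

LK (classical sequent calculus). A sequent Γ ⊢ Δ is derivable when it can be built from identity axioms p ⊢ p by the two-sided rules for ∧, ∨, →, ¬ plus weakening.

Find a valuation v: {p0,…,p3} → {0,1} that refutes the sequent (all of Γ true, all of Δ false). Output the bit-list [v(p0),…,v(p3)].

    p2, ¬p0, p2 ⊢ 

Enumerate valuations to refute Γ ⊢ Δ:
  v=0000: Γ:[p2=F, ¬p0=T, p2=F] Δ:[] refutes=False
  v=0001: Γ:[p2=F, ¬p0=T, p2=F] Δ:[] refutes=False
  v=0010: Γ:[p2=T, ¬p0=T, p2=T] Δ:[] refutes=True  ← countermodel

Result: [0, 0, 1, 0]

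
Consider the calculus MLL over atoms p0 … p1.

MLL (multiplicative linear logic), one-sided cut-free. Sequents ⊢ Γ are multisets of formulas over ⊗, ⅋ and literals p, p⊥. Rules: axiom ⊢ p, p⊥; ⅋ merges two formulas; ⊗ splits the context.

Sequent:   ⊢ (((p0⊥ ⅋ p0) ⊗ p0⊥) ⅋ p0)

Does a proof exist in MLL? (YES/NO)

Proof tree:
[⅋]  ⊢ (((p0⊥ ⅋ p0) ⊗ p0⊥) ⅋ p0)
  [⊗]  ⊢ p0, ((p0⊥ ⅋ p0) ⊗ p0⊥)
    [⅋]  ⊢ (p0⊥ ⅋ p0)
      [Ax]  ⊢ p0, p0⊥
    [Ax]  ⊢ p0, p0⊥

Result: YES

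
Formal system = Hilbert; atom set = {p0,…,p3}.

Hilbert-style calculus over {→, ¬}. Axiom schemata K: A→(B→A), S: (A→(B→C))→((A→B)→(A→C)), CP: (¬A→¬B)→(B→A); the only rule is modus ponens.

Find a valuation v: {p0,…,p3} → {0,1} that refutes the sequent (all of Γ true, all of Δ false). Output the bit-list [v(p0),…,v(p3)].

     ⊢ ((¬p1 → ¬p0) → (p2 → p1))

Search for a countermodel by truth-table:
  v=0000: Γ:[] Δ:[((¬p1 → ¬p0) → (p2 → p1))=T] refutes=False
  v=0001: Γ:[] Δ:[((¬p1 → ¬p0) → (p2 → p1))=T] refutes=False
  v=0010: Γ:[] Δ:[((¬p1 → ¬p0) → (p2 → p1))=F] refutes=True  ← countermodel

Result: [0, 0, 1, 0]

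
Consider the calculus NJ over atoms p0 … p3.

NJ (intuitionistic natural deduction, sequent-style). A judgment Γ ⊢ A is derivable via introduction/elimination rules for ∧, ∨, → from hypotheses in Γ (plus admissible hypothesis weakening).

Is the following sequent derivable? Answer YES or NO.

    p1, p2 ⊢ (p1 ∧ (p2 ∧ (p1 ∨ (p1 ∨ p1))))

Proof tree:
[∧I] p1, p2 ⊢ (p1 ∧ (p2 ∧ (p1 ∨ (p1 ∨ p1))))
  [Ax] p1 ⊢ p1
  [∧I] p1, p2 ⊢ (p2 ∧ (p1 ∨ (p1 ∨ p1)))
    [Ax] p2 ⊢ p2
    [∨I₂] p1 ⊢ (p1 ∨ (p1 ∨ p1))
      [∨I₁] p1 ⊢ (p1 ∨ p1)
        [Ax] p1 ⊢ p1

Result: YES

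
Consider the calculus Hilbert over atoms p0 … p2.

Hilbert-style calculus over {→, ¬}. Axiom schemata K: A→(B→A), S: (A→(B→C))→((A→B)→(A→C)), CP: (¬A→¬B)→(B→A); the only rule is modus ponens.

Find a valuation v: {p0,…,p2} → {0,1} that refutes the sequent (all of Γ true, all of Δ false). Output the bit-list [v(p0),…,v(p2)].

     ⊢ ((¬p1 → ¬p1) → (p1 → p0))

Search for a countermodel by truth-table:
  v=000: Γ:[] Δ:[((¬p1 → ¬p1) → (p1 → p0))=T] refutes=False
  v=001: Γ:[] Δ:[((¬p1 → ¬p1) → (p1 → p0))=T] refutes=False
  v=010: Γ:[] Δ:[((¬p1 → ¬p1) → (p1 → p0))=F] refutes=True  ← countermodel

Result: [0, 1, 0]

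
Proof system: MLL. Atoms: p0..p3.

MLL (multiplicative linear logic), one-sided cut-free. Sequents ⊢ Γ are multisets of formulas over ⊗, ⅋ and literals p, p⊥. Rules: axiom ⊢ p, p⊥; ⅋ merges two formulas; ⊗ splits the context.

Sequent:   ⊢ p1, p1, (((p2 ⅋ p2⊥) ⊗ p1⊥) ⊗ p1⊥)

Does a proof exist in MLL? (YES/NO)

Proof tree:
[⊗]  ⊢ p1, p1, (((p2 ⅋ p2⊥) ⊗ p1⊥) ⊗ p1⊥)
  [⊗]  ⊢ p1, ((p2 ⅋ p2⊥) ⊗ p1⊥)
    [⅋]  ⊢ (p2 ⅋ p2⊥)
      [Ax]  ⊢ p2, p2⊥
    [Ax]  ⊢ p1, p1⊥
  [Ax]  ⊢ p1, p1⊥

Result: YES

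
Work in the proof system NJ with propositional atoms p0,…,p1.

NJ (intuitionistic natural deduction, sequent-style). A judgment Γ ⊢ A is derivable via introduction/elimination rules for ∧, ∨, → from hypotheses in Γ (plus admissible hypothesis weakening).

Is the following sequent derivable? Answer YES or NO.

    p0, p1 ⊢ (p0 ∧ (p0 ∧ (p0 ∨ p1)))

Proof tree:
[Wk] p0, p1 ⊢ (p0 ∧ (p0 ∧ (p0 ∨ p1)))
  [∧I] p0 ⊢ (p0 ∧ (p0 ∧ (p0 ∨ p1)))
    [Ax] p0 ⊢ p0
    [∧I] p0 ⊢ (p0 ∧ (p0 ∨ p1))
      [Ax] p0 ⊢ p0
      [∨I₁] p0 ⊢ (p0 ∨ p1)
        [Ax] p0 ⊢ p0

Result: YES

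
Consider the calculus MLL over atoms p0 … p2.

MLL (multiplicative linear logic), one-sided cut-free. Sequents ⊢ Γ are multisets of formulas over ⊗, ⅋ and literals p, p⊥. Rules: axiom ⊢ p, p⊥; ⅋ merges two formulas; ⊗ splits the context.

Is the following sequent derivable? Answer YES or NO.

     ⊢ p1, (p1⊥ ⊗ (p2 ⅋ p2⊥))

Derivation trace:
[⊗]  ⊢ p1, (p1⊥ ⊗ (p2 ⅋ p2⊥))
  [Ax]  ⊢ p1, p1⊥
  [⅋]  ⊢ (p2 ⅋ p2⊥)
    [Ax]  ⊢ p2, p2⊥

Result: YES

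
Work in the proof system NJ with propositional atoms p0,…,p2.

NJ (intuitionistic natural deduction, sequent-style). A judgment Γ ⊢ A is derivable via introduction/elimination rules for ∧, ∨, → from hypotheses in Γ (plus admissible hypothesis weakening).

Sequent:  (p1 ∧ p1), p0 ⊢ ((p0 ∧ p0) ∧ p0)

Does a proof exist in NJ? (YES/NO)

Proof tree:
[∧I] (p1 ∧ p1), p0 ⊢ ((p0 ∧ p0) ∧ p0)
  [∧I] (p1 ∧ p1), p0 ⊢ (p0 ∧ p0)
    [Ax] p0 ⊢ p0
    [Wk] p0, (p1 ∧ p1) ⊢ p0
      [Ax] p0 ⊢ p0
  [Ax] p0 ⊢ p0

Result: YES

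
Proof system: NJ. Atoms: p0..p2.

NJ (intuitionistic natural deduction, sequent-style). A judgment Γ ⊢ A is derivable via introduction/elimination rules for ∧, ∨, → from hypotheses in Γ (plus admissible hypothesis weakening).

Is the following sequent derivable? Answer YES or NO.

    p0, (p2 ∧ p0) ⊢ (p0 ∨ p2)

Derivation trace:
[∨I₁] p0, (p2 ∧ p0) ⊢ (p0 ∨ p2)
  [Wk] p0, (p2 ∧ p0) ⊢ p0
    [Ax] p0 ⊢ p0

Result: YES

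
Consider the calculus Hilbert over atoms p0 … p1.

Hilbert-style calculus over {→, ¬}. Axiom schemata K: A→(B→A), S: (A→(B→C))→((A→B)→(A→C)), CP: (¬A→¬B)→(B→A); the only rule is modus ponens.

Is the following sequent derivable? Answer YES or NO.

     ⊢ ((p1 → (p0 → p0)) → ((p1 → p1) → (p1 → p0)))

Enumerate valuations to refute Γ ⊢ Δ:
  v=00: Γ:[] Δ:[((p1 → (p0 → p0)) → ((p1 → p1) → (p1 → p0)))=T] refutes=False
  v=01: Γ:[] Δ:[((p1 → (p0 → p0)) → ((p1 → p1) → (p1 → p0)))=F] refutes=True  ← countermodel

Result: NO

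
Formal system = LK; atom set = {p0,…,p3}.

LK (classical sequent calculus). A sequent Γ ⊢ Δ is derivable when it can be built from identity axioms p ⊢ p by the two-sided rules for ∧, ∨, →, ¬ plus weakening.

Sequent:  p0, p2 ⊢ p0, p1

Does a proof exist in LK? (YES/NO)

Derivation (root first):
[WR] p0, p2 ⊢ p0, p1
  [WL] p0, p2 ⊢ p0
    [Ax] p0 ⊢ p0

Result: YES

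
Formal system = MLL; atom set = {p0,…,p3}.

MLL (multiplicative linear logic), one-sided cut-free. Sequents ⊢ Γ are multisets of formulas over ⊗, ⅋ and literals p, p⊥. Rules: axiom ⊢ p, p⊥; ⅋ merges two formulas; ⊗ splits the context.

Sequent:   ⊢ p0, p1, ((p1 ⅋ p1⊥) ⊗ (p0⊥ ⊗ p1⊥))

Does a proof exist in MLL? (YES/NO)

Derivation (root first):
[⊗]  ⊢ p0, p1, ((p1 ⅋ p1⊥) ⊗ (p0⊥ ⊗ p1⊥))
  [⅋]  ⊢ (p1 ⅋ p1⊥)
    [Ax]  ⊢ p1, p1⊥
  [⊗]  ⊢ p0, p1, (p0⊥ ⊗ p1⊥)
    [Ax]  ⊢ p0, p0⊥
    [Ax]  ⊢ p1, p1⊥

Result: YES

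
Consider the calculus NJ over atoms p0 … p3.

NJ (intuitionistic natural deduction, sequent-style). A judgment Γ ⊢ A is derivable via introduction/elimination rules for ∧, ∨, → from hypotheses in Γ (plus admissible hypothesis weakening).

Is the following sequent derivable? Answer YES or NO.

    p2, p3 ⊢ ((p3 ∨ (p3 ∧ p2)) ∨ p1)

Derivation trace:
[∨I₁] p2, p3 ⊢ ((p3 ∨ (p3 ∧ p2)) ∨ p1)
  [∨I₂] p2, p3 ⊢ (p3 ∨ (p3 ∧ p2))
    [∧I] p2, p3 ⊢ (p3 ∧ p2)
      [Ax] p3 ⊢ p3
      [Ax] p2 ⊢ p2

Result: YES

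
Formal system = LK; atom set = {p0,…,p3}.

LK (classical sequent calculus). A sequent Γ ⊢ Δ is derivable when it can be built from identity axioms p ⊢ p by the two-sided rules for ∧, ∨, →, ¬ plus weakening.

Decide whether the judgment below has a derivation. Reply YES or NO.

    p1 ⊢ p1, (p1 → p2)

Derivation (root first):
[WL] p1 ⊢ p1, (p1 → p2)
  [→R]  ⊢ p1, (p1 → p2)
    [WR] p1 ⊢ p1, p2
      [Ax] p1 ⊢ p1

Result: YES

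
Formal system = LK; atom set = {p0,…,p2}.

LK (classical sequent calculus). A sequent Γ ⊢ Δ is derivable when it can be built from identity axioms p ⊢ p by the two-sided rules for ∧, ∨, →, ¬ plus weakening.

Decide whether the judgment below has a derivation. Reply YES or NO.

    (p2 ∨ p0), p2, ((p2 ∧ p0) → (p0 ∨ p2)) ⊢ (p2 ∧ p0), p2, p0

Proof tree:
[→L] (p2 ∨ p0), p2, ((p2 ∧ p0) → (p0 ∨ p2)) ⊢ (p2 ∧ p0), p2, p0
  [∧R] (p2 ∨ p0), p2 ⊢ p2, (p2 ∧ p0)
    [Ax] p2 ⊢ p2
    [∨L] (p2 ∨ p0) ⊢ p2, p0
      [Ax] p2 ⊢ p2
      [Ax] p0 ⊢ p0
  [∨L] (p2 ∨ p0), (p0 ∨ p2) ⊢ (p2 ∧ p0), p2, p0
    [Ax] p0 ⊢ p0
    [∧R] (p2 ∨ p0), p2 ⊢ p2, (p2 ∧ p0)
      [Ax] p2 ⊢ p2
      [∨L] (p2 ∨ p0) ⊢ p2, p0
        [Ax] p2 ⊢ p2
        [Ax] p0 ⊢ p0

Result: YES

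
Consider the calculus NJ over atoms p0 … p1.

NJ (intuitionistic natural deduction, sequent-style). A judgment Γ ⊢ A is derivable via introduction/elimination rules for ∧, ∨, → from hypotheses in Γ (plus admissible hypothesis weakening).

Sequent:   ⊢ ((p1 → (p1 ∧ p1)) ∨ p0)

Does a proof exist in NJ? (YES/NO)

Derivation trace:
[∨I₁]  ⊢ ((p1 → (p1 ∧ p1)) ∨ p0)
  [→I]  ⊢ (p1 → (p1 ∧ p1))
    [∧I] p1 ⊢ (p1 ∧ p1)
      [Ax] p1 ⊢ p1
      [Ax] p1 ⊢ p1

Result: YES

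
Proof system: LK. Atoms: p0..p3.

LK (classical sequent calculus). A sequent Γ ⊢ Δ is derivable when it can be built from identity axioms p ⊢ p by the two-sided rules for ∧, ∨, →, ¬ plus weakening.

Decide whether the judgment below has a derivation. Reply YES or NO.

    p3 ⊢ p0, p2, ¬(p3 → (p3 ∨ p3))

Search for a countermodel by truth-table:
  v=0000: Γ:[p3=F] Δ:[p0=F, p2=F, ¬(p3 → (p3 ∨ p3))=F] refutes=False
  v=0001: Γ:[p3=T] Δ:[p0=F, p2=F, ¬(p3 → (p3 ∨ p3))=F] refutes=True  ← countermodel

Result: NO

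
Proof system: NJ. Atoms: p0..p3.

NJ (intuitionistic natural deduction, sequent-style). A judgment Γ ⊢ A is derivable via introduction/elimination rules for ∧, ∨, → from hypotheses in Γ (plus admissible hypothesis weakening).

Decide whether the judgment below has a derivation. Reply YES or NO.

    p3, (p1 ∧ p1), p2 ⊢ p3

Derivation trace:
[Wk] p3, (p1 ∧ p1), p2 ⊢ p3
  [Wk] p3, (p1 ∧ p1) ⊢ p3
    [Ax] p3 ⊢ p3

Result: YES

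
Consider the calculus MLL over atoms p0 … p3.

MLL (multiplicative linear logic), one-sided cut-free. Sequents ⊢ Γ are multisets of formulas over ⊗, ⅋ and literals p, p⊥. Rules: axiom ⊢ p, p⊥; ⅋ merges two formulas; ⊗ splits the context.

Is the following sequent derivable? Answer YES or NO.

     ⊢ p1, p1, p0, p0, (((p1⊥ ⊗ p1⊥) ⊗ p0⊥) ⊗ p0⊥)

Derivation trace:
[⊗]  ⊢ p1, p1, p0, p0, (((p1⊥ ⊗ p1⊥) ⊗ p0⊥) ⊗ p0⊥)
  [⊗]  ⊢ p1, p1, p0, ((p1⊥ ⊗ p1⊥) ⊗ p0⊥)
    [⊗]  ⊢ p1, p1, (p1⊥ ⊗ p1⊥)
      [Ax]  ⊢ p1, p1⊥
      [Ax]  ⊢ p1, p1⊥
    [Ax]  ⊢ p0, p0⊥
  [Ax]  ⊢ p0, p0⊥

Result: YES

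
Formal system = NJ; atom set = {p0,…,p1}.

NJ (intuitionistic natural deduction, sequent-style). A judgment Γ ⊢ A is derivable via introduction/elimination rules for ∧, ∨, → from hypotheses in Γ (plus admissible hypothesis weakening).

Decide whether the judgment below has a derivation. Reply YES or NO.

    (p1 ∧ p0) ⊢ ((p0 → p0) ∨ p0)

Derivation (root first):
[Wk] (p1 ∧ p0) ⊢ ((p0 → p0) ∨ p0)
  [∨I₁]  ⊢ ((p0 → p0) ∨ p0)
    [→I]  ⊢ (p0 → p0)
      [Ax] p0 ⊢ p0

Result: YES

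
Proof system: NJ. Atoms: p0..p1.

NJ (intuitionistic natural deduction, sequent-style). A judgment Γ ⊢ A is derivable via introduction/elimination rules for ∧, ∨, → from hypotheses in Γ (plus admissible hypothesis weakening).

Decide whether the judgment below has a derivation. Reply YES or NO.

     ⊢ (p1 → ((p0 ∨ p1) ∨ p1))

Derivation trace:
[→I]  ⊢ (p1 → ((p0 ∨ p1) ∨ p1))
  [∨I₁] p1 ⊢ ((p0 ∨ p1) ∨ p1)
    [∨I₂] p1 ⊢ (p0 ∨ p1)
      [Ax] p1 ⊢ p1

Result: YES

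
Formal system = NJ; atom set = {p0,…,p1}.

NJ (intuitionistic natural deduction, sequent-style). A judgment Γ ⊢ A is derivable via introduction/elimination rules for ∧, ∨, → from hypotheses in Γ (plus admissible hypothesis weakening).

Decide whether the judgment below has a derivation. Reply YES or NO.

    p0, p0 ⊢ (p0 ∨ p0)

Derivation trace:
[Wk] p0, p0 ⊢ (p0 ∨ p0)
  [∨I₂] p0 ⊢ (p0 ∨ p0)
    [Ax] p0 ⊢ p0

Result: YES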